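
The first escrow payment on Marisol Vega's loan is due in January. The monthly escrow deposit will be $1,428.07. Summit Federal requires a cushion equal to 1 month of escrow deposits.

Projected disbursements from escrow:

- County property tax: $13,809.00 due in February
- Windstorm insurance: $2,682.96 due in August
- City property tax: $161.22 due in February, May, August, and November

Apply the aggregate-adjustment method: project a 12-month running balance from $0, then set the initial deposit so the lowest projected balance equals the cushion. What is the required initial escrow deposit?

$12,542.15

Cushion = 1 × $1,428.07 = $1,428.07
Trial balance (start $0, +$1,428.07 each month, − disbursements):
  Jan: +$1,428.07 → $1,428.07
  Feb: +$1,428.07 − $13,970.22 → -$11,114.08
  Mar: +$1,428.07 → -$9,686.01
  Apr: +$1,428.07 → -$8,257.94
  May: +$1,428.07 − $161.22 → -$6,991.09
  Jun: +$1,428.07 → -$5,563.02
  Jul: +$1,428.07 → -$4,134.95
  Aug: +$1,428.07 − $2,844.18 → -$5,551.06
  Sep: +$1,428.07 → -$4,122.99
  Oct: +$1,428.07 → -$2,694.92
  Nov: +$1,428.07 − $161.22 → -$1,428.07
  Dec: +$1,428.07 → $0.00
Lowest trial balance = -$11,114.08 (Feb)
Initial deposit = cushion − low point = $1,428.07 − (-$11,114.08) = $12,542.15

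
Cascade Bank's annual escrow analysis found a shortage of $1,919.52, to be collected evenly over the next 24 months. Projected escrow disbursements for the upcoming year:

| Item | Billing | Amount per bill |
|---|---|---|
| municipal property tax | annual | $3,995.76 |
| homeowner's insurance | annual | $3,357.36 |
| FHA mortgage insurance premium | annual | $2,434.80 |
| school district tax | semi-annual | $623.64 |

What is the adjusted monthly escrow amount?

$999.58

Municipal property tax — $3,995.76 annually
Homeowner's insurance — $3,357.36 annually
FHA mortgage insurance premium — $2,434.80 annually
School district tax — $623.64 × 2 = $1,247.28 annually
Annual escrow total = $3,995.76 + $3,357.36 + $2,434.80 + $1,247.28 = $11,035.20
Base monthly escrow = $11,035.20 ÷ 12 = $919.60
Monthly shortage recovery: $1,919.52 ÷ 24 = $79.98
Adjusted monthly = $919.60 + $79.98 = $999.58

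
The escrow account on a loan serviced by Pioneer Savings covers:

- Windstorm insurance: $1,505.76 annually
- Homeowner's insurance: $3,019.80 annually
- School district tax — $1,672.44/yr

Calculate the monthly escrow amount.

$516.50

Windstorm insurance = $1,505.76/yr
Homeowner's insurance = $3,019.80/yr
School district tax = $1,672.44/yr
Yearly total = $1,505.76 + $3,019.80 + $1,672.44 = $6,198.00
Per month = $6,198.00 / 12 = $516.50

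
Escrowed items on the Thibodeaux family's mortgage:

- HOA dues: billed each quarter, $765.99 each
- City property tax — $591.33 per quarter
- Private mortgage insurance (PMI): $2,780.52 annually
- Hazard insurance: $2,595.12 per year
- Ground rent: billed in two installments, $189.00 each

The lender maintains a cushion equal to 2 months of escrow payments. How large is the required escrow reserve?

HOA dues = $765.99 × 4 = $3,063.96
City property tax = $591.33 × 4 = $2,365.32
Private mortgage insurance (PMI) = $2,780.52
Hazard insurance = $2,595.12
Ground rent = $189.00 × 2 = $378.00
Annual escrow total = $11,182.92
Monthly = $11,182.92 / 12 = $931.91
Required cushion = 2 × $931.91 = $1,863.82

$1,863.82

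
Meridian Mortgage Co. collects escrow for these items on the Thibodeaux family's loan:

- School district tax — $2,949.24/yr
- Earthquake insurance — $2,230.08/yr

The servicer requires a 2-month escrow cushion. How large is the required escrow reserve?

$863.22

School district tax — $2,949.24
Earthquake insurance — $2,230.08
Annual escrow total = $5,179.32
Base monthly escrow = $5,179.32 / 12 = $431.61
Reserve = 2 × $431.61 = $863.22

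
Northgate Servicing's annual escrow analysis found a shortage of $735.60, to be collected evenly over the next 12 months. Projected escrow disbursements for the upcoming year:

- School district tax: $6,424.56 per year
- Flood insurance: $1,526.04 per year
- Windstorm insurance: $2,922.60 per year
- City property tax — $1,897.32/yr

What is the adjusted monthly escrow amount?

$1,125.51

School district tax = $6,424.56 per year
Flood insurance = $1,526.04 per year
Windstorm insurance = $2,922.60 per year
City property tax = $1,897.32 per year
Combined annual = $6,424.56 + $1,526.04 + $2,922.60 + $1,897.32 = $12,770.52
Monthly escrow = $12,770.52 ÷ 12 = $1,064.21
Monthly shortage recovery: $735.60 / 12 = $61.30
New monthly escrow = $1,064.21 + $61.30 = $1,125.51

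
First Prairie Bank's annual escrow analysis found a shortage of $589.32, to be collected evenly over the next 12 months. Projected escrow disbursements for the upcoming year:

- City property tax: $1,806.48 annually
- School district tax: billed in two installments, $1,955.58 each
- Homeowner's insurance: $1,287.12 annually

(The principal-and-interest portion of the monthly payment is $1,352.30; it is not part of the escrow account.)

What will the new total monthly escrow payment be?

City property tax — $1,806.48 annually
School district tax — $1,955.58 × 2 = $3,911.16 annually
Homeowner's insurance — $1,287.12 annually
Total annual escrow = $7,004.76
Base monthly escrow = $7,004.76 / 12 = $583.73
Monthly shortage recovery: $589.32 / 12 = $49.11
New monthly escrow = $583.73 + $49.11 = $632.84

$632.84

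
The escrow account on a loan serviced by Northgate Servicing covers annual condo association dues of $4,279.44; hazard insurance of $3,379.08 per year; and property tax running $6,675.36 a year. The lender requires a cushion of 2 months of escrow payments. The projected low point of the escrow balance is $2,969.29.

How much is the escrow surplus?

Condo association dues = $4,279.44 annually
Hazard insurance = $3,379.08 annually
Property tax = $6,675.36 annually
Yearly total = $14,333.88
Base monthly escrow = $14,333.88 / 12 = $1,194.49
Cushion = 2 × $1,194.49 = $2,388.98
Surplus = $2,969.29 − $2,388.98 = $580.31

$580.31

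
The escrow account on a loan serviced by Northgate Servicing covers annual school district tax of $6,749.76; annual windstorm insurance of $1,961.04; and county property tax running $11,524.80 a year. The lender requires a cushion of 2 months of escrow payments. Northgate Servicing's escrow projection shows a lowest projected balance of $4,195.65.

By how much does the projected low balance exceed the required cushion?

School district tax — $6,749.76/yr
Windstorm insurance — $1,961.04/yr
County property tax — $11,524.80/yr
Combined annual = $6,749.76 + $1,961.04 + $11,524.80 = $20,235.60
Base monthly escrow = $20,235.60 / 12 = $1,686.30
Required reserve = 2 × $1,686.30 = $3,372.60
Excess over cushion: $4,195.65 − $3,372.60 = $823.05

$823.05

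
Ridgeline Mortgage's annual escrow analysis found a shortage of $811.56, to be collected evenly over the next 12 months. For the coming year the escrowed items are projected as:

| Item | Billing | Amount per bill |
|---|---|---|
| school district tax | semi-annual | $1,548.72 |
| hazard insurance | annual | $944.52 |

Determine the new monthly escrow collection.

$404.46

School district tax: $1,548.72 × 2 = $3,097.44 annually
Hazard insurance: $944.52 annually
Total annual escrow = $4,041.96
Monthly = $4,041.96 / 12 = $336.83
Shortage per month = $811.56 / 12 = $67.63
New monthly escrow = $336.83 + $67.63 = $404.46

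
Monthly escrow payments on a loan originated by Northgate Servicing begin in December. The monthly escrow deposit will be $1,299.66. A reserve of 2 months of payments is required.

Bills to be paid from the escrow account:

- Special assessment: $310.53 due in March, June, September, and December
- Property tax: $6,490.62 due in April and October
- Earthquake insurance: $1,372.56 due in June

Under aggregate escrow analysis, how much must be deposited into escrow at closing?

Cushion = 2 × $1,299.66 = $2,599.32
Trial balance (start $0, +$1,299.66 each month, − disbursements):
  Dec: +$1,299.66 − $310.53 → $989.13
  Jan: +$1,299.66 → $2,288.79
  Feb: +$1,299.66 → $3,588.45
  Mar: +$1,299.66 − $310.53 → $4,577.58
  Apr: +$1,299.66 − $6,490.62 → -$613.38
  May: +$1,299.66 → $686.28
  Jun: +$1,299.66 − $1,683.09 → $302.85
  Jul: +$1,299.66 → $1,602.51
  Aug: +$1,299.66 → $2,902.17
  Sep: +$1,299.66 − $310.53 → $3,891.30
  Oct: +$1,299.66 − $6,490.62 → -$1,299.66
  Nov: +$1,299.66 → $0.00
Lowest trial balance = -$1,299.66 (Oct)
Initial deposit = cushion − low point = $2,599.32 − (-$1,299.66) = $3,898.98

$3,898.98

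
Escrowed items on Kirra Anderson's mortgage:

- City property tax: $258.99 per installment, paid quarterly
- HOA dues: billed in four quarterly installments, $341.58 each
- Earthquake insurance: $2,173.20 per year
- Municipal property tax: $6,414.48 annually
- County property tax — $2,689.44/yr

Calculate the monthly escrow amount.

City property tax = $258.99 × 4 = $1,035.96 per year
HOA dues = $341.58 × 4 = $1,366.32 per year
Earthquake insurance = $2,173.20 per year
Municipal property tax = $6,414.48 per year
County property tax = $2,689.44 per year
Total annual escrow = $1,035.96 + $1,366.32 + $2,173.20 + $6,414.48 + $2,689.44 = $13,679.40
Base monthly escrow = $13,679.40 ÷ 12 = $1,139.95

$1,139.95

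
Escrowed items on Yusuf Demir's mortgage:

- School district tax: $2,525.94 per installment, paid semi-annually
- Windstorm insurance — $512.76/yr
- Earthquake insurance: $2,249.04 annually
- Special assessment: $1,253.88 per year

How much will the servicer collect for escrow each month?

School district tax = $2,525.94 × 2 = $5,051.88 per year
Windstorm insurance = $512.76 per year
Earthquake insurance = $2,249.04 per year
Special assessment = $1,253.88 per year
Annual escrow total = $9,067.56
Monthly escrow = $9,067.56 / 12 = $755.63

$755.63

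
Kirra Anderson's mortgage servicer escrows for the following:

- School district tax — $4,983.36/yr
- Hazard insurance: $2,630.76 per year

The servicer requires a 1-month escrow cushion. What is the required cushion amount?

School district tax: $4,983.36
Hazard insurance: $2,630.76
Yearly total = $4,983.36 + $2,630.76 = $7,614.12
Per month = $7,614.12 ÷ 12 = $634.51
Required cushion = 1 × $634.51 = $634.51

$634.51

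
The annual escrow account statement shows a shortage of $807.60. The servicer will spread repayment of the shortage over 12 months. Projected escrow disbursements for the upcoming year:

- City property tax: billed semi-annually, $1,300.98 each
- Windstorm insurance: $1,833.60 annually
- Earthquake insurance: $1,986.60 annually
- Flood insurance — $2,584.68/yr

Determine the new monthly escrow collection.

$817.87

City property tax: $1,300.98 × 2 = $2,601.96 annually
Windstorm insurance: $1,833.60 annually
Earthquake insurance: $1,986.60 annually
Flood insurance: $2,584.68 annually
Annual escrow total = $9,006.84
Monthly = $9,006.84 ÷ 12 = $750.57
Shortage spread = $807.60 ÷ 12 = $67.30/mo
New monthly escrow = $750.57 + $67.30 = $817.87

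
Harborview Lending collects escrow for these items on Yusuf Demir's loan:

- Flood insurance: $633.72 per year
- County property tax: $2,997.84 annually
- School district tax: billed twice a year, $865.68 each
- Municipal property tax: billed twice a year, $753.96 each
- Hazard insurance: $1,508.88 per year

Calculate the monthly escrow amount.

$698.31

Flood insurance = $633.72
County property tax = $2,997.84
School district tax = $865.68 × 2 = $1,731.36
Municipal property tax = $753.96 × 2 = $1,507.92
Hazard insurance = $1,508.88
Yearly total = $633.72 + $2,997.84 + $1,731.36 + $1,507.92 + $1,508.88 = $8,379.72
Monthly escrow = $8,379.72 / 12 = $698.31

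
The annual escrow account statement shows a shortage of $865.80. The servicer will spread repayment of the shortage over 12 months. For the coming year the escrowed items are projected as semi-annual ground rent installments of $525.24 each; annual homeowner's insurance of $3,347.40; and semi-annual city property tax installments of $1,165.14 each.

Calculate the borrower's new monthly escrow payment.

Ground rent: $525.24 × 2 = $1,050.48 per year
Homeowner's insurance: $3,347.40 per year
City property tax: $1,165.14 × 2 = $2,330.28 per year
Annual escrow total = $1,050.48 + $3,347.40 + $2,330.28 = $6,728.16
Monthly escrow = $6,728.16 ÷ 12 = $560.68
Monthly shortage recovery: $865.80 ÷ 12 = $72.15
New monthly escrow = $560.68 + $72.15 = $632.83

$632.83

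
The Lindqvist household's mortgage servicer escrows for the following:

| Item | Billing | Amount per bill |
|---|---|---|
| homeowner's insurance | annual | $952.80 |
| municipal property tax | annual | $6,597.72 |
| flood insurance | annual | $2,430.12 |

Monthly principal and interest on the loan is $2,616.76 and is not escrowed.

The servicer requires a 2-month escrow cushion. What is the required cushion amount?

Homeowner's insurance: $952.80 per year
Municipal property tax: $6,597.72 per year
Flood insurance: $2,430.12 per year
Total per year = $952.80 + $6,597.72 + $2,430.12 = $9,980.64
Monthly = $9,980.64 ÷ 12 = $831.72
Required cushion = 2 × $831.72 = $1,663.44

$1,663.44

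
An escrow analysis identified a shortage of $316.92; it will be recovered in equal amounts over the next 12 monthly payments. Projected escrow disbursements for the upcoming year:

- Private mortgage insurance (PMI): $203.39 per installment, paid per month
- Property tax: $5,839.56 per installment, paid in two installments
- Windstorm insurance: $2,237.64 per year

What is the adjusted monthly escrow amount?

Private mortgage insurance (PMI) = $203.39 × 12 = $2,440.68/yr
Property tax = $5,839.56 × 2 = $11,679.12/yr
Windstorm insurance = $2,237.64/yr
Yearly total = $16,357.44
Monthly = $16,357.44 ÷ 12 = $1,363.12
Shortage spread = $316.92 / 12 = $26.41/mo
Adjusted monthly = $1,363.12 + $26.41 = $1,389.53

$1,389.53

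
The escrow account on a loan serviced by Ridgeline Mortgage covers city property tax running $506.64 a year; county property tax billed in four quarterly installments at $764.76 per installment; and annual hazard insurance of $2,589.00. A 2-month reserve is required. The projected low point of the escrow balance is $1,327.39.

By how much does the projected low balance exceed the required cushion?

City property tax: $506.64 per year
County property tax: $764.76 × 4 = $3,059.04 per year
Hazard insurance: $2,589.00 per year
Total annual escrow = $6,154.68
Monthly = $6,154.68 ÷ 12 = $512.89
Required reserve = 2 × $512.89 = $1,025.78
Excess over cushion: $1,327.39 − $1,025.78 = $301.61

$301.61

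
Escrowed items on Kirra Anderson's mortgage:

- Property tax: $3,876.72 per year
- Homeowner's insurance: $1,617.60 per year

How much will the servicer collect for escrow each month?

$457.86

Property tax = $3,876.72/yr
Homeowner's insurance = $1,617.60/yr
Yearly total = $3,876.72 + $1,617.60 = $5,494.32
Base monthly escrow = $5,494.32 ÷ 12 = $457.86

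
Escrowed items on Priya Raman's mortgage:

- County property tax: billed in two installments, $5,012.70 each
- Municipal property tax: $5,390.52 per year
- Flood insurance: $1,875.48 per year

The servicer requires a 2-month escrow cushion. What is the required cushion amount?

$2,881.90

County property tax — $5,012.70 × 2 = $10,025.40/yr
Municipal property tax — $5,390.52/yr
Flood insurance — $1,875.48/yr
Combined annual = $10,025.40 + $5,390.52 + $1,875.48 = $17,291.40
Monthly escrow = $17,291.40 / 12 = $1,440.95
Reserve = 2 × $1,440.95 = $2,881.90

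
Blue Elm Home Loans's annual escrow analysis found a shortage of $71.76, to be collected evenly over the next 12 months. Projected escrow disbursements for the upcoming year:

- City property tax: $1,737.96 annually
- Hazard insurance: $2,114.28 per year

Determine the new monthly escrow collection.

City property tax — $1,737.96
Hazard insurance — $2,114.28
Total annual escrow = $1,737.96 + $2,114.28 = $3,852.24
Base monthly escrow = $3,852.24 ÷ 12 = $321.02
Monthly shortage recovery: $71.76 / 12 = $5.98
Adjusted monthly = $321.02 + $5.98 = $327.00

$327.00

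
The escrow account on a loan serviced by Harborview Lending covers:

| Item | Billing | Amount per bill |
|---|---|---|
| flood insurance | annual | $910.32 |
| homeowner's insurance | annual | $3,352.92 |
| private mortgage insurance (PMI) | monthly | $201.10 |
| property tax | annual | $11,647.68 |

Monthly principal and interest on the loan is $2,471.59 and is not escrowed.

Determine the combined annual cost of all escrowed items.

$18,324.12

Flood insurance = $910.32 annually
Homeowner's insurance = $3,352.92 annually
Private mortgage insurance (PMI) = $201.10 × 12 = $2,413.20 annually
Property tax = $11,647.68 annually
Annual escrow total = $910.32 + $3,352.92 + $2,413.20 + $11,647.68 = $18,324.12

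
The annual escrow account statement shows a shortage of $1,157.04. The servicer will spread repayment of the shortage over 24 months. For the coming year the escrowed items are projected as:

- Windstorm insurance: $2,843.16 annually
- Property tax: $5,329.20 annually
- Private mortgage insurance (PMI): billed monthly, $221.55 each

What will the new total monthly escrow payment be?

Windstorm insurance = $2,843.16
Property tax = $5,329.20
Private mortgage insurance (PMI) = $221.55 × 12 = $2,658.60
Annual escrow total = $2,843.16 + $5,329.20 + $2,658.60 = $10,830.96
Monthly escrow = $10,830.96 ÷ 12 = $902.58
Shortage per month = $1,157.04 ÷ 24 = $48.21
Adjusted monthly = $902.58 + $48.21 = $950.79

$950.79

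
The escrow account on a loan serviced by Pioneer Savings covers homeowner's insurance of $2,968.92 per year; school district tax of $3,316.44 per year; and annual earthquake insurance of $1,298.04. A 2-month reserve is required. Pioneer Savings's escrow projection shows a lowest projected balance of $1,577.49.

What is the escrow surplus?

$313.59

Homeowner's insurance — $2,968.92/yr
School district tax — $3,316.44/yr
Earthquake insurance — $1,298.04/yr
Total per year = $7,583.40
Monthly escrow = $7,583.40 / 12 = $631.95
Required cushion = 2 × $631.95 = $1,263.90
Surplus = $1,577.49 − $1,263.90 = $313.59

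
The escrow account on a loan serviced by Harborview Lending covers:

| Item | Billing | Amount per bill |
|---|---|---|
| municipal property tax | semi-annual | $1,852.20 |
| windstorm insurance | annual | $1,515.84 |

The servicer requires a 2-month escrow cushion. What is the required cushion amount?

$870.04

Municipal property tax: $1,852.20 × 2 = $3,704.40/yr
Windstorm insurance: $1,515.84/yr
Combined annual = $5,220.24
Monthly = $5,220.24 ÷ 12 = $435.02
Required cushion = 2 × $435.02 = $870.04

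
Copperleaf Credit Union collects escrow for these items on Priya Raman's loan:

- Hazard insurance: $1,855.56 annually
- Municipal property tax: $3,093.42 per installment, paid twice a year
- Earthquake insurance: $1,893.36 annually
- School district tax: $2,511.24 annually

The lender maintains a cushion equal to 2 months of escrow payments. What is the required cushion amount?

Hazard insurance — $1,855.56 annually
Municipal property tax — $3,093.42 × 2 = $6,186.84 annually
Earthquake insurance — $1,893.36 annually
School district tax — $2,511.24 annually
Total annual escrow = $12,447.00
Monthly escrow = $12,447.00 / 12 = $1,037.25
Cushion = 2 × $1,037.25 = $2,074.50

$2,074.50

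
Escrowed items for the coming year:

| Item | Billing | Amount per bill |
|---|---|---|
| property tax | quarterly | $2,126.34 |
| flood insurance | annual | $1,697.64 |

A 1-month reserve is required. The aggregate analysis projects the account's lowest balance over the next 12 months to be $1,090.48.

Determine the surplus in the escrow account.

Property tax = $2,126.34 × 4 = $8,505.36 per year
Flood insurance = $1,697.64 per year
Combined annual = $8,505.36 + $1,697.64 = $10,203.00
Per month = $10,203.00 / 12 = $850.25
Cushion = 1 × $850.25 = $850.25
Excess over cushion: $1,090.48 − $850.25 = $240.23

$240.23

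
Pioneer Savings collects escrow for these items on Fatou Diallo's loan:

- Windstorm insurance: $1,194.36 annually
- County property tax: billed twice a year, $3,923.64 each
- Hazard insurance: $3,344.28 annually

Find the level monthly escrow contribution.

Windstorm insurance = $1,194.36
County property tax = $3,923.64 × 2 = $7,847.28
Hazard insurance = $3,344.28
Combined annual = $1,194.36 + $7,847.28 + $3,344.28 = $12,385.92
Per month = $12,385.92 / 12 = $1,032.16

$1,032.16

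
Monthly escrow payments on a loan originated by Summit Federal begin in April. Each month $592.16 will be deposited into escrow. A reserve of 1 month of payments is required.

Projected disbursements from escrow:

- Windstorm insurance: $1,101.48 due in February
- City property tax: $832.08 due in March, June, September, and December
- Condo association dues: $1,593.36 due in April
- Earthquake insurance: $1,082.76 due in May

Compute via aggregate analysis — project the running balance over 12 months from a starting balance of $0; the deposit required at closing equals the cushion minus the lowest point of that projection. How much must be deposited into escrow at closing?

$2,323.88

Cushion = 1 × $592.16 = $592.16
Trial balance (start $0, +$592.16 each month, − disbursements):
  Apr: +$592.16 − $1,593.36 → -$1,001.20
  May: +$592.16 − $1,082.76 → -$1,491.80
  Jun: +$592.16 − $832.08 → -$1,731.72
  Jul: +$592.16 → -$1,139.56
  Aug: +$592.16 → -$547.40
  Sep: +$592.16 − $832.08 → -$787.32
  Oct: +$592.16 → -$195.16
  Nov: +$592.16 → $397.00
  Dec: +$592.16 − $832.08 → $157.08
  Jan: +$592.16 → $749.24
  Feb: +$592.16 − $1,101.48 → $239.92
  Mar: +$592.16 − $832.08 → $0.00
Lowest trial balance = -$1,731.72 (Jun)
Initial deposit = cushion − low point = $592.16 − (-$1,731.72) = $2,323.88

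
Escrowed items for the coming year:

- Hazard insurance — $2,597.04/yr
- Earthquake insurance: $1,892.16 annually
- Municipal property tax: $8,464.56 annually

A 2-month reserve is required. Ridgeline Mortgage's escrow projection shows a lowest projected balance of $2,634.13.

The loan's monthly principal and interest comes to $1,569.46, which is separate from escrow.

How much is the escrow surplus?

$475.17

Hazard insurance: $2,597.04 per year
Earthquake insurance: $1,892.16 per year
Municipal property tax: $8,464.56 per year
Total annual escrow = $2,597.04 + $1,892.16 + $8,464.56 = $12,953.76
Monthly = $12,953.76 ÷ 12 = $1,079.48
Cushion = 2 × $1,079.48 = $2,158.96
Excess over cushion: $2,634.13 − $2,158.96 = $475.17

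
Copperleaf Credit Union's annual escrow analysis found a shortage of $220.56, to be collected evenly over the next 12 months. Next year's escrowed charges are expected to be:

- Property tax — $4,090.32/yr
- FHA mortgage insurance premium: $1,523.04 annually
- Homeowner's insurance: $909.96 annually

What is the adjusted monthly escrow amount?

$561.99

Property tax: $4,090.32
FHA mortgage insurance premium: $1,523.04
Homeowner's insurance: $909.96
Yearly total = $6,523.32
Monthly = $6,523.32 ÷ 12 = $543.61
Shortage spread = $220.56 / 12 = $18.38/mo
Adjusted monthly = $543.61 + $18.38 = $561.99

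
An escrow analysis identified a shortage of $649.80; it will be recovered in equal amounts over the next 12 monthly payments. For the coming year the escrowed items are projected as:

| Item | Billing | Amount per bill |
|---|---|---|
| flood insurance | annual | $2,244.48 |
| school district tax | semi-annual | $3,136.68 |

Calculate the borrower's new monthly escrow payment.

$763.97

Flood insurance — $2,244.48 per year
School district tax — $3,136.68 × 2 = $6,273.36 per year
Combined annual = $8,517.84
Monthly escrow = $8,517.84 ÷ 12 = $709.82
Monthly shortage recovery: $649.80 / 12 = $54.15
New monthly escrow = $709.82 + $54.15 = $763.97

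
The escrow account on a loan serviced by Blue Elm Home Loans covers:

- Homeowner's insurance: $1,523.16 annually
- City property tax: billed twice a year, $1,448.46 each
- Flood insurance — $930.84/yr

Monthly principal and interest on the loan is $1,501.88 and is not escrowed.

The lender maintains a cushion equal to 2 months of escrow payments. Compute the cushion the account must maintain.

$891.82

Homeowner's insurance = $1,523.16
City property tax = $1,448.46 × 2 = $2,896.92
Flood insurance = $930.84
Yearly total = $1,523.16 + $2,896.92 + $930.84 = $5,350.92
Monthly escrow = $5,350.92 ÷ 12 = $445.91
Cushion = 2 × $445.91 = $891.82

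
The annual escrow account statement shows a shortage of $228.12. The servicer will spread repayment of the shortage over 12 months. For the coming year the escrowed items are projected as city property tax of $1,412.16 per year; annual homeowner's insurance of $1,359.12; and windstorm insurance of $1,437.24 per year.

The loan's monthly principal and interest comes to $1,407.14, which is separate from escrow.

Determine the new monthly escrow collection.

$369.72

City property tax: $1,412.16
Homeowner's insurance: $1,359.12
Windstorm insurance: $1,437.24
Combined annual = $1,412.16 + $1,359.12 + $1,437.24 = $4,208.52
Per month = $4,208.52 / 12 = $350.71
Shortage per month = $228.12 ÷ 12 = $19.01
New monthly escrow = $350.71 + $19.01 = $369.72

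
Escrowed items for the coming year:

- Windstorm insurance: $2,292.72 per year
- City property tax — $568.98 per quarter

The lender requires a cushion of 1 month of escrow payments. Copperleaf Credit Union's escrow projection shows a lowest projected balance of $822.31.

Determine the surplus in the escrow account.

Windstorm insurance — $2,292.72 annually
City property tax — $568.98 × 4 = $2,275.92 annually
Annual escrow total = $4,568.64
Base monthly escrow = $4,568.64 ÷ 12 = $380.72
Required reserve = 1 × $380.72 = $380.72
Surplus = $822.31 − $380.72 = $441.59

$441.59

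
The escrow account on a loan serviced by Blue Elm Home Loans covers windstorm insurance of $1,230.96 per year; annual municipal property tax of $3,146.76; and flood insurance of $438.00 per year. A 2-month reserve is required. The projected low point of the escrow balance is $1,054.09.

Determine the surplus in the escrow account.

$251.47

Windstorm insurance: $1,230.96/yr
Municipal property tax: $3,146.76/yr
Flood insurance: $438.00/yr
Yearly total = $4,815.72
Monthly escrow = $4,815.72 ÷ 12 = $401.31
Cushion = 2 × $401.31 = $802.62
Excess over cushion: $1,054.09 − $802.62 = $251.47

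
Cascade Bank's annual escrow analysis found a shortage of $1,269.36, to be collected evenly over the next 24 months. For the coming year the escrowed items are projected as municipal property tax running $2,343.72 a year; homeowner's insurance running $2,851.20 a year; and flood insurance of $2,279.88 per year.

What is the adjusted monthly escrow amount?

Municipal property tax: $2,343.72
Homeowner's insurance: $2,851.20
Flood insurance: $2,279.88
Combined annual = $2,343.72 + $2,851.20 + $2,279.88 = $7,474.80
Per month = $7,474.80 ÷ 12 = $622.90
Monthly shortage recovery: $1,269.36 / 24 = $52.89
Adjusted monthly = $622.90 + $52.89 = $675.79

$675.79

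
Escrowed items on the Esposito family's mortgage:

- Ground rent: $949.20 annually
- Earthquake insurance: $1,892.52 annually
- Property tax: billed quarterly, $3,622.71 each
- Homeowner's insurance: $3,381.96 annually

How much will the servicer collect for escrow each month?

Ground rent — $949.20
Earthquake insurance — $1,892.52
Property tax — $3,622.71 × 4 = $14,490.84
Homeowner's insurance — $3,381.96
Total annual escrow = $949.20 + $1,892.52 + $14,490.84 + $3,381.96 = $20,714.52
Monthly escrow = $20,714.52 ÷ 12 = $1,726.21

$1,726.21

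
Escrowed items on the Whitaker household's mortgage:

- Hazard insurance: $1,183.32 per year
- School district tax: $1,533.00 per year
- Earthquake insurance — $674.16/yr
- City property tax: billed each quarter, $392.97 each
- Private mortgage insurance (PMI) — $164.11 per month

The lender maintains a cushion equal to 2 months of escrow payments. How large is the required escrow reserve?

Hazard insurance — $1,183.32
School district tax — $1,533.00
Earthquake insurance — $674.16
City property tax — $392.97 × 4 = $1,571.88
Private mortgage insurance (PMI) — $164.11 × 12 = $1,969.32
Yearly total = $1,183.32 + $1,533.00 + $674.16 + $1,571.88 + $1,969.32 = $6,931.68
Monthly = $6,931.68 ÷ 12 = $577.64
Cushion = 2 × $577.64 = $1,155.28

$1,155.28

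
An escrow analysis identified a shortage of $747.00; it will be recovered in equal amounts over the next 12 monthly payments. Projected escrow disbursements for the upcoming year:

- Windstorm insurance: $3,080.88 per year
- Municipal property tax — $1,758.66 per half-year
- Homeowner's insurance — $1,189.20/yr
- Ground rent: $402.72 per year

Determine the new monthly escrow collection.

Windstorm insurance: $3,080.88
Municipal property tax: $1,758.66 × 2 = $3,517.32
Homeowner's insurance: $1,189.20
Ground rent: $402.72
Total per year = $8,190.12
Base monthly escrow = $8,190.12 / 12 = $682.51
Monthly shortage recovery: $747.00 / 12 = $62.25
Adjusted monthly = $682.51 + $62.25 = $744.76

$744.76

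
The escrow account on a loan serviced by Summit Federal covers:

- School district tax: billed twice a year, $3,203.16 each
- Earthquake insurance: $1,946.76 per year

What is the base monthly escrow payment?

School district tax — $3,203.16 × 2 = $6,406.32 annually
Earthquake insurance — $1,946.76 annually
Combined annual = $8,353.08
Monthly = $8,353.08 ÷ 12 = $696.09

$696.09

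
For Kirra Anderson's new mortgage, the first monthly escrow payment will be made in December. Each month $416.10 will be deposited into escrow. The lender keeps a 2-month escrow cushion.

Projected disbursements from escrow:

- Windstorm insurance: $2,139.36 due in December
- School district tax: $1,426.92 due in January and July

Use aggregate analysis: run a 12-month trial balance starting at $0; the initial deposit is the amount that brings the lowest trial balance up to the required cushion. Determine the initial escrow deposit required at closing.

$3,566.28

Cushion = 2 × $416.10 = $832.20
Trial balance (start $0, +$416.10 each month, − disbursements):
  Dec: +$416.10 − $2,139.36 → -$1,723.26
  Jan: +$416.10 − $1,426.92 → -$2,734.08
  Feb: +$416.10 → -$2,317.98
  Mar: +$416.10 → -$1,901.88
  Apr: +$416.10 → -$1,485.78
  May: +$416.10 → -$1,069.68
  Jun: +$416.10 → -$653.58
  Jul: +$416.10 − $1,426.92 → -$1,664.40
  Aug: +$416.10 → -$1,248.30
  Sep: +$416.10 → -$832.20
  Oct: +$416.10 → -$416.10
  Nov: +$416.10 → $0.00
Lowest trial balance = -$2,734.08 (Jan)
Initial deposit = cushion − low point = $832.20 − (-$2,734.08) = $3,566.28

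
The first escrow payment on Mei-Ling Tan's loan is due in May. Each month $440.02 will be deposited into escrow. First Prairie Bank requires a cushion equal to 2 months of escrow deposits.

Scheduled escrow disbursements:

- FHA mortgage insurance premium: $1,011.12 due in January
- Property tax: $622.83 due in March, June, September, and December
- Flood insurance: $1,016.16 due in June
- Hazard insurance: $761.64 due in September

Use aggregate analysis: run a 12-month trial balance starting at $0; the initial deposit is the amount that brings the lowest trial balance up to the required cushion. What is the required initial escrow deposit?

Cushion = 2 × $440.02 = $880.04
Trial balance (start $0, +$440.02 each month, − disbursements):
  May: +$440.02 → $440.02
  Jun: +$440.02 − $1,638.99 → -$758.95
  Jul: +$440.02 → -$318.93
  Aug: +$440.02 → $121.09
  Sep: +$440.02 − $1,384.47 → -$823.36
  Oct: +$440.02 → -$383.34
  Nov: +$440.02 → $56.68
  Dec: +$440.02 − $622.83 → -$126.13
  Jan: +$440.02 − $1,011.12 → -$697.23
  Feb: +$440.02 → -$257.21
  Mar: +$440.02 − $622.83 → -$440.02
  Apr: +$440.02 → $0.00
Lowest trial balance = -$823.36 (Sep)
Initial deposit = cushion − low point = $880.04 − (-$823.36) = $1,703.40

$1,703.40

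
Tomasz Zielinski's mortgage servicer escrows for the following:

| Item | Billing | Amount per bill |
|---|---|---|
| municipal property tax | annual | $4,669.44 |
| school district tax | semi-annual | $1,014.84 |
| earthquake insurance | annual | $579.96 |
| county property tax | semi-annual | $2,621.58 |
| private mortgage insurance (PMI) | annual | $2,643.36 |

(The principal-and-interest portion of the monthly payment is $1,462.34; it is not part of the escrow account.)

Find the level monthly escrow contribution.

$1,263.80

Municipal property tax — $4,669.44 per year
School district tax — $1,014.84 × 2 = $2,029.68 per year
Earthquake insurance — $579.96 per year
County property tax — $2,621.58 × 2 = $5,243.16 per year
Private mortgage insurance (PMI) — $2,643.36 per year
Yearly total = $15,165.60
Monthly = $15,165.60 ÷ 12 = $1,263.80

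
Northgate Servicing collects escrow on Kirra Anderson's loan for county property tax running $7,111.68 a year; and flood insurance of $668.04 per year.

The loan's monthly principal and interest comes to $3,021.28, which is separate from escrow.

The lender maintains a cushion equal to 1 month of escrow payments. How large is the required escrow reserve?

$648.31

County property tax = $7,111.68 per year
Flood insurance = $668.04 per year
Total annual escrow = $7,111.68 + $668.04 = $7,779.72
Per month = $7,779.72 / 12 = $648.31
Cushion = 1 × $648.31 = $648.31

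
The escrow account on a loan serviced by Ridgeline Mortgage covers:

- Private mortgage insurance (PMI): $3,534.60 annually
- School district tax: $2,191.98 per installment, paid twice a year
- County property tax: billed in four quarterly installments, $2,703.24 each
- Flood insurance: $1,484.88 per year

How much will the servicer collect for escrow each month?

Private mortgage insurance (PMI) = $3,534.60 annually
School district tax = $2,191.98 × 2 = $4,383.96 annually
County property tax = $2,703.24 × 4 = $10,812.96 annually
Flood insurance = $1,484.88 annually
Total annual escrow = $3,534.60 + $4,383.96 + $10,812.96 + $1,484.88 = $20,216.40
Per month = $20,216.40 ÷ 12 = $1,684.70

$1,684.70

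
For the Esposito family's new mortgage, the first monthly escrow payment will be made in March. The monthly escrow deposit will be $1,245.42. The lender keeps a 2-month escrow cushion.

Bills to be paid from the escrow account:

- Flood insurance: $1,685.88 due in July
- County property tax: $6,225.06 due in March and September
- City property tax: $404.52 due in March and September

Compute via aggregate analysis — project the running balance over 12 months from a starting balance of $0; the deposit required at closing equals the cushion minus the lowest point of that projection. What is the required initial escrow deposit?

Cushion = 2 × $1,245.42 = $2,490.84
Trial balance (start $0, +$1,245.42 each month, − disbursements):
  Mar: +$1,245.42 − $6,629.58 → -$5,384.16
  Apr: +$1,245.42 → -$4,138.74
  May: +$1,245.42 → -$2,893.32
  Jun: +$1,245.42 → -$1,647.90
  Jul: +$1,245.42 − $1,685.88 → -$2,088.36
  Aug: +$1,245.42 → -$842.94
  Sep: +$1,245.42 − $6,629.58 → -$6,227.10
  Oct: +$1,245.42 → -$4,981.68
  Nov: +$1,245.42 → -$3,736.26
  Dec: +$1,245.42 → -$2,490.84
  Jan: +$1,245.42 → -$1,245.42
  Feb: +$1,245.42 → $0.00
Lowest trial balance = -$6,227.10 (Sep)
Initial deposit = cushion − low point = $2,490.84 − (-$6,227.10) = $8,717.94

$8,717.94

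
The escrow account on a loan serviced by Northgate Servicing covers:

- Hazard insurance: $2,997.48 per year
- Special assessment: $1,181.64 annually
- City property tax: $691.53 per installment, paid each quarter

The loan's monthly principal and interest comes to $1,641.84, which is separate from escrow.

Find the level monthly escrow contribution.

$578.77

Hazard insurance: $2,997.48/yr
Special assessment: $1,181.64/yr
City property tax: $691.53 × 4 = $2,766.12/yr
Total annual escrow = $2,997.48 + $1,181.64 + $2,766.12 = $6,945.24
Monthly = $6,945.24 / 12 = $578.77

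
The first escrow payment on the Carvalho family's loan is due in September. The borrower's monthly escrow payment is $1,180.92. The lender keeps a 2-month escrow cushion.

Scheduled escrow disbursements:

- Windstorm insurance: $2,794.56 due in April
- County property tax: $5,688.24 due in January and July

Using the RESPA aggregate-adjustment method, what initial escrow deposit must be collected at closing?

Cushion = 2 × $1,180.92 = $2,361.84
Trial balance (start $0, +$1,180.92 each month, − disbursements):
  Sep: +$1,180.92 → $1,180.92
  Oct: +$1,180.92 → $2,361.84
  Nov: +$1,180.92 → $3,542.76
  Dec: +$1,180.92 → $4,723.68
  Jan: +$1,180.92 − $5,688.24 → $216.36
  Feb: +$1,180.92 → $1,397.28
  Mar: +$1,180.92 → $2,578.20
  Apr: +$1,180.92 − $2,794.56 → $964.56
  May: +$1,180.92 → $2,145.48
  Jun: +$1,180.92 → $3,326.40
  Jul: +$1,180.92 − $5,688.24 → -$1,180.92
  Aug: +$1,180.92 → $0.00
Lowest trial balance = -$1,180.92 (Jul)
Initial deposit = cushion − low point = $2,361.84 − (-$1,180.92) = $3,542.76

$3,542.76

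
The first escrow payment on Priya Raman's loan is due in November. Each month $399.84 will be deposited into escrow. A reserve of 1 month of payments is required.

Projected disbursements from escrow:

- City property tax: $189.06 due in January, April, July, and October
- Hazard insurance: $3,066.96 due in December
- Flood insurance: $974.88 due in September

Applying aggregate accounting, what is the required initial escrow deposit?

$2,667.12

Cushion = 1 × $399.84 = $399.84
Trial balance (start $0, +$399.84 each month, − disbursements):
  Nov: +$399.84 → $399.84
  Dec: +$399.84 − $3,066.96 → -$2,267.28
  Jan: +$399.84 − $189.06 → -$2,056.50
  Feb: +$399.84 → -$1,656.66
  Mar: +$399.84 → -$1,256.82
  Apr: +$399.84 − $189.06 → -$1,046.04
  May: +$399.84 → -$646.20
  Jun: +$399.84 → -$246.36
  Jul: +$399.84 − $189.06 → -$35.58
  Aug: +$399.84 → $364.26
  Sep: +$399.84 − $974.88 → -$210.78
  Oct: +$399.84 − $189.06 → $0.00
Lowest trial balance = -$2,267.28 (Dec)
Initial deposit = cushion − low point = $399.84 − (-$2,267.28) = $2,667.12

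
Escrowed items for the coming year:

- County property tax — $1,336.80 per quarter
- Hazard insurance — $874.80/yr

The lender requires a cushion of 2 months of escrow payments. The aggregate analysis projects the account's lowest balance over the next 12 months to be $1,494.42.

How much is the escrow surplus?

$457.42

County property tax = $1,336.80 × 4 = $5,347.20 annually
Hazard insurance = $874.80 annually
Combined annual = $6,222.00
Monthly = $6,222.00 ÷ 12 = $518.50
Cushion = 2 × $518.50 = $1,037.00
Excess over cushion: $1,494.42 − $1,037.00 = $457.42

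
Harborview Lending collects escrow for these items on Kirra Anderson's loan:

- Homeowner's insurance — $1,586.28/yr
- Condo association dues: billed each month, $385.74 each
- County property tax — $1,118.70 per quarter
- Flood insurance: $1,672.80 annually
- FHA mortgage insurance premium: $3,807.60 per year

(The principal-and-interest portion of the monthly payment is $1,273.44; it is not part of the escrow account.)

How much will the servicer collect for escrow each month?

Homeowner's insurance: $1,586.28/yr
Condo association dues: $385.74 × 12 = $4,628.88/yr
County property tax: $1,118.70 × 4 = $4,474.80/yr
Flood insurance: $1,672.80/yr
FHA mortgage insurance premium: $3,807.60/yr
Combined annual = $16,170.36
Base monthly escrow = $16,170.36 ÷ 12 = $1,347.53

$1,347.53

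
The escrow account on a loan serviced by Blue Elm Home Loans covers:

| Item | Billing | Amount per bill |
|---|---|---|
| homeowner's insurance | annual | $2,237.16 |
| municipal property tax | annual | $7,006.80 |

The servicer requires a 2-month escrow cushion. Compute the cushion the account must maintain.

Homeowner's insurance: $2,237.16 per year
Municipal property tax: $7,006.80 per year
Yearly total = $2,237.16 + $7,006.80 = $9,243.96
Base monthly escrow = $9,243.96 ÷ 12 = $770.33
Cushion = 2 × $770.33 = $1,540.66

$1,540.66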